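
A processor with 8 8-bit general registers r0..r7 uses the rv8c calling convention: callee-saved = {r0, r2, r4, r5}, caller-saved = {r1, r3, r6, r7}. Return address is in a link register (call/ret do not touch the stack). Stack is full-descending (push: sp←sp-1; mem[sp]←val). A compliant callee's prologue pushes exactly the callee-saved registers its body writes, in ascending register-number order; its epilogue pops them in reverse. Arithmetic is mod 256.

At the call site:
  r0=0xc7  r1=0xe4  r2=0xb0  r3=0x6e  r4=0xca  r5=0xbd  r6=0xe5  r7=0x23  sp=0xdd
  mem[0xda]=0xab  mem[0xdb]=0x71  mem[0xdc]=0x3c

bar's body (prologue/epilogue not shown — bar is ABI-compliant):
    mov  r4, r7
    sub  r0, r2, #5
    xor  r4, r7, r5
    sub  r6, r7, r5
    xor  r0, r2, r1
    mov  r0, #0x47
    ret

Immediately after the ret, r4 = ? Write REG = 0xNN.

prologue: push r0 -> mem[0xdc]=0xc7, sp=0xdc
prologue: push r4 -> mem[0xdb]=0xca, sp=0xdb
body[0] mov  r4, r7 -> r4=0x23
body[1] sub  r0, r2, #5 -> r0=0xab
body[2] xor  r4, r7, r5 -> r4=0x9e
body[3] sub  r6, r7, r5 -> r6=0x66
body[4] xor  r0, r2, r1 -> r0=0x54
body[5] mov  r0, #0x47 -> r0=0x47
epilogue: pop r4=0xca, sp=0xdc
epilogue: pop r0=0xc7, sp=0xdd
r4 is callee-saved -> restored

REG = 0xca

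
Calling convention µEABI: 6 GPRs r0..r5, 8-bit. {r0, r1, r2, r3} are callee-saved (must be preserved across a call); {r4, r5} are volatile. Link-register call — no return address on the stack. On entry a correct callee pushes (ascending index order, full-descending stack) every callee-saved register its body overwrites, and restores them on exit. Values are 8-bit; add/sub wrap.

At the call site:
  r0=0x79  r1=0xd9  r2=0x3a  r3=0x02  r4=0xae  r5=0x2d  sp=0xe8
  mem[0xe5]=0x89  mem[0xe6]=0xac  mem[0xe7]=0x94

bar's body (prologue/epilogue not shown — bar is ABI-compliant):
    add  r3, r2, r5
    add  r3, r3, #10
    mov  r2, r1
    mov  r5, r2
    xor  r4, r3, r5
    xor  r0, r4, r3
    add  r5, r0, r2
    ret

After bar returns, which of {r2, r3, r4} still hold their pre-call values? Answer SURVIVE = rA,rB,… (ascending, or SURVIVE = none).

prologue: push r0 → mem[0xe7]=0x79, sp=0xe7
prologue: push r2 → mem[0xe6]=0x3a, sp=0xe6
prologue: push r3 → mem[0xe5]=0x02, sp=0xe5
body[0] add  r3, r2, r5 → r3=0x67
body[1] add  r3, r3, #10 → r3=0x71
body[2] mov  r2, r1 → r2=0xd9
body[3] mov  r5, r2 → r5=0xd9
body[4] xor  r4, r3, r5 → r4=0xa8
body[5] xor  r0, r4, r3 → r0=0xd9
body[6] add  r5, r0, r2 → r5=0xb2
epilogue: pop r3=0x02, sp=0xe6
epilogue: pop r2=0x3a, sp=0xe7
epilogue: pop r0=0x79, sp=0xe8
r2: callee-saved, written=True
r3: callee-saved, written=True
r4: caller-saved, written=True

SURVIVE = r2,r3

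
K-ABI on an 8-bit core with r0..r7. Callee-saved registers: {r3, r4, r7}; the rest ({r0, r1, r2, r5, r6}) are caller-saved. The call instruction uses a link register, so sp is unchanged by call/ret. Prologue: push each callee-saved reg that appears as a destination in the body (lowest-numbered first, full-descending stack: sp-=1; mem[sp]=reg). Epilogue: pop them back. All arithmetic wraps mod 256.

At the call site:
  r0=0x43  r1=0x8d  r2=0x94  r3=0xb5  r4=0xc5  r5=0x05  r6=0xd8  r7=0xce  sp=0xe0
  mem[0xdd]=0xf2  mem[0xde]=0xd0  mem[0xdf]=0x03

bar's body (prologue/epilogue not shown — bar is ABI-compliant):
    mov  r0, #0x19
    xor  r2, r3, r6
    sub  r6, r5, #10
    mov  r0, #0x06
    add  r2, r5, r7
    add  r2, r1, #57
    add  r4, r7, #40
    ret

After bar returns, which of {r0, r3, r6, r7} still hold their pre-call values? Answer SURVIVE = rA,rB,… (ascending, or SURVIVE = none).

prologue: push r4 → mem[0xdf]=0xc5, sp=0xdf
body[0] mov  r0, #0x19 → r0=0x19
body[1] xor  r2, r3, r6 → r2=0x6d
body[2] sub  r6, r5, #10 → r6=0xfb
body[3] mov  r0, #0x06 → r0=0x06
body[4] add  r2, r5, r7 → r2=0xd3
body[5] add  r2, r1, #57 → r2=0xc6
body[6] add  r4, r7, #40 → r4=0xf6
epilogue: pop r4=0xc5, sp=0xe0
r0: caller-saved, written=True
r3: callee-saved, written=False
r6: caller-saved, written=True
r7: callee-saved, written=False

SURVIVE = r3,r7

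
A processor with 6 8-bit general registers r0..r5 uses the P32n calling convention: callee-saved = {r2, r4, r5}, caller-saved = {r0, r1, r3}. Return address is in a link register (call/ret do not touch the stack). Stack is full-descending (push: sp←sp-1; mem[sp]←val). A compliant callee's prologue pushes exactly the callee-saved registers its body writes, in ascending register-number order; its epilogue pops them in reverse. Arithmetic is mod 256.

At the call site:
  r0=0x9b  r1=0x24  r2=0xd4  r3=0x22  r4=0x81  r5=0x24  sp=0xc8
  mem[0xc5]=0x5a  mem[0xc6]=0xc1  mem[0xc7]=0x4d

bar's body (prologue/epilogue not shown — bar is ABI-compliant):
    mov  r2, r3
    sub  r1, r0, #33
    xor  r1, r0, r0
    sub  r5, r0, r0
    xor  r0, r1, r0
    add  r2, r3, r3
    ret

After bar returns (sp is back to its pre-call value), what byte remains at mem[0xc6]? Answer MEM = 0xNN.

MEM = 0x24

prologue: push r2 -> mem[0xc7]=0xd4, sp=0xc7
prologue: push r5 -> mem[0xc6]=0x24, sp=0xc6
body[0] mov  r2, r3 -> r2=0x22
body[1] sub  r1, r0, #33 -> r1=0x7a
body[2] xor  r1, r0, r0 -> r1=0x00
body[3] sub  r5, r0, r0 -> r5=0x00
body[4] xor  r0, r1, r0 -> r0=0x9b
body[5] add  r2, r3, r3 -> r2=0x44
epilogue: pop r5=0x24, sp=0xc7
epilogue: pop r2=0xd4, sp=0xc8
prologue pushed ['r2', 'r5'] at ['0xc7', '0xc6']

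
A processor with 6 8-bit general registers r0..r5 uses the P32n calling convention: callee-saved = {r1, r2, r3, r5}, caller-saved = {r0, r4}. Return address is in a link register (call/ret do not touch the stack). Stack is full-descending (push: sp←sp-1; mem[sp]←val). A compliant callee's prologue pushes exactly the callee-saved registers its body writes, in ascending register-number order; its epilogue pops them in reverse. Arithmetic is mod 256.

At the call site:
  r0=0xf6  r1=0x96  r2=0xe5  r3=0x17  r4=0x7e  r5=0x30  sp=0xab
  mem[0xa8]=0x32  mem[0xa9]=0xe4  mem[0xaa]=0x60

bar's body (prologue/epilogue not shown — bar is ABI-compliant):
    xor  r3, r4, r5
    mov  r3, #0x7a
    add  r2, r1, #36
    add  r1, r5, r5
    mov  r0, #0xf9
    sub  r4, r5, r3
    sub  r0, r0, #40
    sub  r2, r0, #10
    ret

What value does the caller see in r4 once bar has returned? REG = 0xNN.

prologue: push r1 → mem[0xaa]=0x96, sp=0xaa
prologue: push r2 → mem[0xa9]=0xe5, sp=0xa9
prologue: push r3 → mem[0xa8]=0x17, sp=0xa8
body[0] xor  r3, r4, r5 → r3=0x4e
body[1] mov  r3, #0x7a → r3=0x7a
body[2] add  r2, r1, #36 → r2=0xba
body[3] add  r1, r5, r5 → r1=0x60
body[4] mov  r0, #0xf9 → r0=0xf9
body[5] sub  r4, r5, r3 → r4=0xb6
body[6] sub  r0, r0, #40 → r0=0xd1
body[7] sub  r2, r0, #10 → r2=0xc7
epilogue: pop r3=0x17, sp=0xa9
epilogue: pop r2=0xe5, sp=0xaa
epilogue: pop r1=0x96, sp=0xab
r4 is caller-saved → body value

REG = 0xb6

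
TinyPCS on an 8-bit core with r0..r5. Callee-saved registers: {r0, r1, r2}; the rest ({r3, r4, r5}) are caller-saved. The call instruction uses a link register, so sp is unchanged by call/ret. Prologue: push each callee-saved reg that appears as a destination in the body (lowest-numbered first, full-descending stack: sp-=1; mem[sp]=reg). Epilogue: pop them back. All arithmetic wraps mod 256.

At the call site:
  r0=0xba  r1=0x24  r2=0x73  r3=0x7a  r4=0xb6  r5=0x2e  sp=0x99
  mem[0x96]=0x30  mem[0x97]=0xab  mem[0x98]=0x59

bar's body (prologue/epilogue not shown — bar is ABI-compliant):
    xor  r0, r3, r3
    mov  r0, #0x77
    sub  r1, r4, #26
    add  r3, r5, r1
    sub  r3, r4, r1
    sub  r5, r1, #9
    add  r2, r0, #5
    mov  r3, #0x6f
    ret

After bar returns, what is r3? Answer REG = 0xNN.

prologue: push r0 -> mem[0x98]=0xba, sp=0x98
prologue: push r1 -> mem[0x97]=0x24, sp=0x97
prologue: push r2 -> mem[0x96]=0x73, sp=0x96
body[0] xor  r0, r3, r3 -> r0=0x00
body[1] mov  r0, #0x77 -> r0=0x77
body[2] sub  r1, r4, #26 -> r1=0x9c
body[3] add  r3, r5, r1 -> r3=0xca
body[4] sub  r3, r4, r1 -> r3=0x1a
body[5] sub  r5, r1, #9 -> r5=0x93
body[6] add  r2, r0, #5 -> r2=0x7c
body[7] mov  r3, #0x6f -> r3=0x6f
epilogue: pop r2=0x73, sp=0x97
epilogue: pop r1=0x24, sp=0x98
epilogue: pop r0=0xba, sp=0x99
r3 is caller-saved -> body value

REG = 0x6f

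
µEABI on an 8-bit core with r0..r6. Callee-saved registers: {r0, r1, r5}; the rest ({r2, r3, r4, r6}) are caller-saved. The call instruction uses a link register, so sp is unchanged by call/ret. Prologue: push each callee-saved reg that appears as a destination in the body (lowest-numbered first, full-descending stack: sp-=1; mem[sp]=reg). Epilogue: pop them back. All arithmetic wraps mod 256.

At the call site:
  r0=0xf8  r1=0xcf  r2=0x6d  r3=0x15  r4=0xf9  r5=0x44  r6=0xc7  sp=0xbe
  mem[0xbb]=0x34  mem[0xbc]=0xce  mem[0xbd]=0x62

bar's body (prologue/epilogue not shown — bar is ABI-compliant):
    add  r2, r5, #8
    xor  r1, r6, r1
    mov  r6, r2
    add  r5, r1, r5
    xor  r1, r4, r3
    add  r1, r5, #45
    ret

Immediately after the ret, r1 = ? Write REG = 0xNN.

REG = 0xcf

prologue: push r1 -> mem[0xbd]=0xcf, sp=0xbd
prologue: push r5 -> mem[0xbc]=0x44, sp=0xbc
body[0] add  r2, r5, #8 -> r2=0x4c
body[1] xor  r1, r6, r1 -> r1=0x08
body[2] mov  r6, r2 -> r6=0x4c
body[3] add  r5, r1, r5 -> r5=0x4c
body[4] xor  r1, r4, r3 -> r1=0xec
body[5] add  r1, r5, #45 -> r1=0x79
epilogue: pop r5=0x44, sp=0xbd
epilogue: pop r1=0xcf, sp=0xbe
r1 is callee-saved -> restored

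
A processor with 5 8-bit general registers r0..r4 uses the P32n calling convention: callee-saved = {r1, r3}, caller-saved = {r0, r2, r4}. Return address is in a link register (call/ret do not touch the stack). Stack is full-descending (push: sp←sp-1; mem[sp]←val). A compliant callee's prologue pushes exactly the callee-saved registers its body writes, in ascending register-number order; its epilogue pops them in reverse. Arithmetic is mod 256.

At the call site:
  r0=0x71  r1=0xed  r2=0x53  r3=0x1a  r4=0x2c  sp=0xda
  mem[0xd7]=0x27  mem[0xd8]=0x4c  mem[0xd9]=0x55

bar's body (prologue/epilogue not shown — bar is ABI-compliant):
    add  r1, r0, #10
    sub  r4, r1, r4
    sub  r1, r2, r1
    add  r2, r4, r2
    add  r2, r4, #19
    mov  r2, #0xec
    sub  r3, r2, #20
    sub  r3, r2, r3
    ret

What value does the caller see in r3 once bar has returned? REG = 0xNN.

prologue: push r1 -> mem[0xd9]=0xed, sp=0xd9
prologue: push r3 -> mem[0xd8]=0x1a, sp=0xd8
body[0] add  r1, r0, #10 -> r1=0x7b
body[1] sub  r4, r1, r4 -> r4=0x4f
body[2] sub  r1, r2, r1 -> r1=0xd8
body[3] add  r2, r4, r2 -> r2=0xa2
body[4] add  r2, r4, #19 -> r2=0x62
body[5] mov  r2, #0xec -> r2=0xec
body[6] sub  r3, r2, #20 -> r3=0xd8
body[7] sub  r3, r2, r3 -> r3=0x14
epilogue: pop r3=0x1a, sp=0xd9
epilogue: pop r1=0xed, sp=0xda
r3 is callee-saved -> restored

REG = 0x1a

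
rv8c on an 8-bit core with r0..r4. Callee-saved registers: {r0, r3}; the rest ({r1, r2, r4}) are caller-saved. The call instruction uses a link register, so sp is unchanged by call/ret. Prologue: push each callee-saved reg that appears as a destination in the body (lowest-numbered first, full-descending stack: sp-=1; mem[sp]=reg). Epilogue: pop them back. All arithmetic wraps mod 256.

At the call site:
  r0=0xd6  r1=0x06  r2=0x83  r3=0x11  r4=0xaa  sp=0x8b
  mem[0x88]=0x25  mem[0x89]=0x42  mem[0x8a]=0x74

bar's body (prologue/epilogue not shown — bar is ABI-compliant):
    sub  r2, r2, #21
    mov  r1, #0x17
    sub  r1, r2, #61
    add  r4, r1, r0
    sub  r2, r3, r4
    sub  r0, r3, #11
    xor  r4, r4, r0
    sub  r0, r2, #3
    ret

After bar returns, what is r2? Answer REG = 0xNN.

prologue: push r0 → mem[0x8a]=0xd6, sp=0x8a
body[0] sub  r2, r2, #21 → r2=0x6e
body[1] mov  r1, #0x17 → r1=0x17
body[2] sub  r1, r2, #61 → r1=0x31
body[3] add  r4, r1, r0 → r4=0x07
body[4] sub  r2, r3, r4 → r2=0x0a
body[5] sub  r0, r3, #11 → r0=0x06
body[6] xor  r4, r4, r0 → r4=0x01
body[7] sub  r0, r2, #3 → r0=0x07
epilogue: pop r0=0xd6, sp=0x8b
r2 is caller-saved → body value

REG = 0x0a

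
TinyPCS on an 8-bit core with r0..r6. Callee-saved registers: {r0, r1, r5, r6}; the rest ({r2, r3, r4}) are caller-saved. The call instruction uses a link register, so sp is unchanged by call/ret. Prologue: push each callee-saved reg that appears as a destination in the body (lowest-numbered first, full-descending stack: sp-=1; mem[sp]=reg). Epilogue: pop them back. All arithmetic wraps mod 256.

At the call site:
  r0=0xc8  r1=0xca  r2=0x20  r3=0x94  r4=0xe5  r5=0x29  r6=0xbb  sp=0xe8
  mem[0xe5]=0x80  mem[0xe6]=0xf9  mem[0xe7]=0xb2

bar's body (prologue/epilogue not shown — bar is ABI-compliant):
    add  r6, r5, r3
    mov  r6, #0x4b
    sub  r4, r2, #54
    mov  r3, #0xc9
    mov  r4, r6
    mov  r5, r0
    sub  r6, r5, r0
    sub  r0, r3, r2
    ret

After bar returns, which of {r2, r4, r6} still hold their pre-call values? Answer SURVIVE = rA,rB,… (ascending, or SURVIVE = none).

prologue: push r0 -> mem[0xe7]=0xc8, sp=0xe7
prologue: push r5 -> mem[0xe6]=0x29, sp=0xe6
prologue: push r6 -> mem[0xe5]=0xbb, sp=0xe5
body[0] add  r6, r5, r3 -> r6=0xbd
body[1] mov  r6, #0x4b -> r6=0x4b
body[2] sub  r4, r2, #54 -> r4=0xea
body[3] mov  r3, #0xc9 -> r3=0xc9
body[4] mov  r4, r6 -> r4=0x4b
body[5] mov  r5, r0 -> r5=0xc8
body[6] sub  r6, r5, r0 -> r6=0x00
body[7] sub  r0, r3, r2 -> r0=0xa9
epilogue: pop r6=0xbb, sp=0xe6
epilogue: pop r5=0x29, sp=0xe7
epilogue: pop r0=0xc8, sp=0xe8
r2: caller-saved, written=False
r4: caller-saved, written=True
r6: callee-saved, written=True

SURVIVE = r2,r6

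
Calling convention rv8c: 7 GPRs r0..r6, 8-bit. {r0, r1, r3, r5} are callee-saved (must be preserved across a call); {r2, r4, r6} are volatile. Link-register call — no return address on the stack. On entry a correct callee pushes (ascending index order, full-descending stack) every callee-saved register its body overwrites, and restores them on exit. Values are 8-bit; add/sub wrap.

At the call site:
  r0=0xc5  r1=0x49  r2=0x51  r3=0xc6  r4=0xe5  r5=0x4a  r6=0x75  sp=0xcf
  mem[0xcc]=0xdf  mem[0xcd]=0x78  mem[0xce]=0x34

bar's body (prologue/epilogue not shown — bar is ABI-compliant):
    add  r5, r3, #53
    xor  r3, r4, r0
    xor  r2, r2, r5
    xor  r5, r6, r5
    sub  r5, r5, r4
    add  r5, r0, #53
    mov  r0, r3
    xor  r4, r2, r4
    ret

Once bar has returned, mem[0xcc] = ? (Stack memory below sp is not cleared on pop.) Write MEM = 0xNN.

prologue: push r0 → mem[0xce]=0xc5, sp=0xce
prologue: push r3 → mem[0xcd]=0xc6, sp=0xcd
prologue: push r5 → mem[0xcc]=0x4a, sp=0xcc
body[0] add  r5, r3, #53 → r5=0xfb
body[1] xor  r3, r4, r0 → r3=0x20
body[2] xor  r2, r2, r5 → r2=0xaa
body[3] xor  r5, r6, r5 → r5=0x8e
body[4] sub  r5, r5, r4 → r5=0xa9
body[5] add  r5, r0, #53 → r5=0xfa
body[6] mov  r0, r3 → r0=0x20
body[7] xor  r4, r2, r4 → r4=0x4f
epilogue: pop r5=0x4a, sp=0xcd
epilogue: pop r3=0xc6, sp=0xce
epilogue: pop r0=0xc5, sp=0xcf
prologue pushed ['r0', 'r3', 'r5'] at ['0xce', '0xcd', '0xcc']

MEM = 0x4a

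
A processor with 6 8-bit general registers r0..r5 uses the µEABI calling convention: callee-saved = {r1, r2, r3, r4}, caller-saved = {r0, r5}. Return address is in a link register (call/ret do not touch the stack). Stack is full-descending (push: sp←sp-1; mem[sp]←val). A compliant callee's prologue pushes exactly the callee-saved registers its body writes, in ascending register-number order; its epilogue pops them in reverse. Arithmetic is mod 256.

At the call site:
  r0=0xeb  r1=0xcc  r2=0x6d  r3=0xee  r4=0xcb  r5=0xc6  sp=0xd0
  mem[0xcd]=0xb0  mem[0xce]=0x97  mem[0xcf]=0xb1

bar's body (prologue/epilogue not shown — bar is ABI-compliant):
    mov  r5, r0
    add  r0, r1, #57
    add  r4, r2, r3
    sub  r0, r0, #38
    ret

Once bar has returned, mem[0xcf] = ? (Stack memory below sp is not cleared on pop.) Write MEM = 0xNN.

MEM = 0xcb

prologue: push r4 -> mem[0xcf]=0xcb, sp=0xcf
body[0] mov  r5, r0 -> r5=0xeb
body[1] add  r0, r1, #57 -> r0=0x05
body[2] add  r4, r2, r3 -> r4=0x5b
body[3] sub  r0, r0, #38 -> r0=0xdf
epilogue: pop r4=0xcb, sp=0xd0
prologue pushed ['r4'] at ['0xcf']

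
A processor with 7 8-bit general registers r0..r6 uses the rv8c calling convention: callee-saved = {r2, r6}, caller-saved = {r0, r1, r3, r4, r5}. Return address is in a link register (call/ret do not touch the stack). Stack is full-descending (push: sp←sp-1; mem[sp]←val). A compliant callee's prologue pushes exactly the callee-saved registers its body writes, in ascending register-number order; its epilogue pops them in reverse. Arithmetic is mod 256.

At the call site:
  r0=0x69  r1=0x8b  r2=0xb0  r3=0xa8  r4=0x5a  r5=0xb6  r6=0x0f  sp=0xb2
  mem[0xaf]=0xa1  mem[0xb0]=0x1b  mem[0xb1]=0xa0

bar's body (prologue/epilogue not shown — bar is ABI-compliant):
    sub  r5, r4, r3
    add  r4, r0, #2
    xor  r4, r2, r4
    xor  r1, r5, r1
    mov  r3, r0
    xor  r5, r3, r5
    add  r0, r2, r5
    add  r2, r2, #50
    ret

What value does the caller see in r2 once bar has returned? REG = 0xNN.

REG = 0xb0

prologue: push r2 -> mem[0xb1]=0xb0, sp=0xb1
body[0] sub  r5, r4, r3 -> r5=0xb2
body[1] add  r4, r0, #2 -> r4=0x6b
body[2] xor  r4, r2, r4 -> r4=0xdb
body[3] xor  r1, r5, r1 -> r1=0x39
body[4] mov  r3, r0 -> r3=0x69
body[5] xor  r5, r3, r5 -> r5=0xdb
body[6] add  r0, r2, r5 -> r0=0x8b
body[7] add  r2, r2, #50 -> r2=0xe2
epilogue: pop r2=0xb0, sp=0xb2
r2 is callee-saved -> restored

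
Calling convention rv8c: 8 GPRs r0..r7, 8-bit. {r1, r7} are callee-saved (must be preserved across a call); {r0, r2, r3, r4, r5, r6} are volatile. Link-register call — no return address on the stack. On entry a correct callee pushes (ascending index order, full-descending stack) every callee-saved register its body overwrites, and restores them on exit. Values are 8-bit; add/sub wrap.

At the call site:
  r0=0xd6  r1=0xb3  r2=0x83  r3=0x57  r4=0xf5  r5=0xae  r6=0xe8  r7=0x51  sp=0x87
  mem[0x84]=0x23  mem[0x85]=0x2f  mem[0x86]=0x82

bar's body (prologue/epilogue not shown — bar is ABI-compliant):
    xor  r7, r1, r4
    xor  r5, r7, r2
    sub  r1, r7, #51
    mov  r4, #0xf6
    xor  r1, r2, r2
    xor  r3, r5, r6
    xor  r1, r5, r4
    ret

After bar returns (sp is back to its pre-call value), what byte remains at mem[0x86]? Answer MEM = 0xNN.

MEM = 0xb3

prologue: push r1 → mem[0x86]=0xb3, sp=0x86
prologue: push r7 → mem[0x85]=0x51, sp=0x85
body[0] xor  r7, r1, r4 → r7=0x46
body[1] xor  r5, r7, r2 → r5=0xc5
body[2] sub  r1, r7, #51 → r1=0x13
body[3] mov  r4, #0xf6 → r4=0xf6
body[4] xor  r1, r2, r2 → r1=0x00
body[5] xor  r3, r5, r6 → r3=0x2d
body[6] xor  r1, r5, r4 → r1=0x33
epilogue: pop r7=0x51, sp=0x86
epilogue: pop r1=0xb3, sp=0x87
prologue pushed ['r1', 'r7'] at ['0x86', '0x85']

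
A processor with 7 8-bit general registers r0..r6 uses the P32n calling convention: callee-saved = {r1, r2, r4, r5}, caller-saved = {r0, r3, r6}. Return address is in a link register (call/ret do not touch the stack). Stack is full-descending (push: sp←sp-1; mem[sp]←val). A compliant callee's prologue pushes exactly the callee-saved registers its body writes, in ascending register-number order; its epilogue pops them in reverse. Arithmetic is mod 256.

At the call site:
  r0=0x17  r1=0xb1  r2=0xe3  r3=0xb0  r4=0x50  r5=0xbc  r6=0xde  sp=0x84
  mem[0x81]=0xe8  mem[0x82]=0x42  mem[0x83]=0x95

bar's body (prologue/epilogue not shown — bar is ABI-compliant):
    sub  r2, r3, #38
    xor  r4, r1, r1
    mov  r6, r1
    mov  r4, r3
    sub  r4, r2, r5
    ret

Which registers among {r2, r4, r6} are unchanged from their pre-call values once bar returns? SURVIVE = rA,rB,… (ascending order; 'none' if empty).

SURVIVE = r2,r4

prologue: push r2 -> mem[0x83]=0xe3, sp=0x83
prologue: push r4 -> mem[0x82]=0x50, sp=0x82
body[0] sub  r2, r3, #38 -> r2=0x8a
body[1] xor  r4, r1, r1 -> r4=0x00
body[2] mov  r6, r1 -> r6=0xb1
body[3] mov  r4, r3 -> r4=0xb0
body[4] sub  r4, r2, r5 -> r4=0xce
epilogue: pop r4=0x50, sp=0x83
epilogue: pop r2=0xe3, sp=0x84
r2: callee-saved, written=True
r4: callee-saved, written=True
r6: caller-saved, written=True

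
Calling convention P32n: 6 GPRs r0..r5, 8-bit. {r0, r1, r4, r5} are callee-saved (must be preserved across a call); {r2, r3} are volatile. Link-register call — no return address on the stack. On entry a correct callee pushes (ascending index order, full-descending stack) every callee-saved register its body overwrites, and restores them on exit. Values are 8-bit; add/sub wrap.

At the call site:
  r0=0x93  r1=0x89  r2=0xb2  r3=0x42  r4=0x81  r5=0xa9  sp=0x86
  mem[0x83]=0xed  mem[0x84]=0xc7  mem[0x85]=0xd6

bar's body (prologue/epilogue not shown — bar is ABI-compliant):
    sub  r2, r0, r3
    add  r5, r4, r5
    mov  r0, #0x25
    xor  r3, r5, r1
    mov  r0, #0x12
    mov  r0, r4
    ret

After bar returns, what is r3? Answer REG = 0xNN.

prologue: push r0 → mem[0x85]=0x93, sp=0x85
prologue: push r5 → mem[0x84]=0xa9, sp=0x84
body[0] sub  r2, r0, r3 → r2=0x51
body[1] add  r5, r4, r5 → r5=0x2a
body[2] mov  r0, #0x25 → r0=0x25
body[3] xor  r3, r5, r1 → r3=0xa3
body[4] mov  r0, #0x12 → r0=0x12
body[5] mov  r0, r4 → r0=0x81
epilogue: pop r5=0xa9, sp=0x85
epilogue: pop r0=0x93, sp=0x86
r3 is caller-saved → body value

REG = 0xa3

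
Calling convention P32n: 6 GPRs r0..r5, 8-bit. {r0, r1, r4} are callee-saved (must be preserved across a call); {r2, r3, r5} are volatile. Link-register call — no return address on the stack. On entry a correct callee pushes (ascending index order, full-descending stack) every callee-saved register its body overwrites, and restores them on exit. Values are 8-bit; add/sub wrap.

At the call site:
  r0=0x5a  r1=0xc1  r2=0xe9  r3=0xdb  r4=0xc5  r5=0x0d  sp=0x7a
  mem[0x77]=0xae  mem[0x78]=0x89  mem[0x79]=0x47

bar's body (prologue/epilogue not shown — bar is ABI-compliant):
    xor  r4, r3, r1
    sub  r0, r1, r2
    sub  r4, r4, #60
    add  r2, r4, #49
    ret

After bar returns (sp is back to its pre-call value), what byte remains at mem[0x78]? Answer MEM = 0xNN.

MEM = 0xc5

prologue: push r0 -> mem[0x79]=0x5a, sp=0x79
prologue: push r4 -> mem[0x78]=0xc5, sp=0x78
body[0] xor  r4, r3, r1 -> r4=0x1a
body[1] sub  r0, r1, r2 -> r0=0xd8
body[2] sub  r4, r4, #60 -> r4=0xde
body[3] add  r2, r4, #49 -> r2=0x0f
epilogue: pop r4=0xc5, sp=0x79
epilogue: pop r0=0x5a, sp=0x7a
prologue pushed ['r0', 'r4'] at ['0x79', '0x78']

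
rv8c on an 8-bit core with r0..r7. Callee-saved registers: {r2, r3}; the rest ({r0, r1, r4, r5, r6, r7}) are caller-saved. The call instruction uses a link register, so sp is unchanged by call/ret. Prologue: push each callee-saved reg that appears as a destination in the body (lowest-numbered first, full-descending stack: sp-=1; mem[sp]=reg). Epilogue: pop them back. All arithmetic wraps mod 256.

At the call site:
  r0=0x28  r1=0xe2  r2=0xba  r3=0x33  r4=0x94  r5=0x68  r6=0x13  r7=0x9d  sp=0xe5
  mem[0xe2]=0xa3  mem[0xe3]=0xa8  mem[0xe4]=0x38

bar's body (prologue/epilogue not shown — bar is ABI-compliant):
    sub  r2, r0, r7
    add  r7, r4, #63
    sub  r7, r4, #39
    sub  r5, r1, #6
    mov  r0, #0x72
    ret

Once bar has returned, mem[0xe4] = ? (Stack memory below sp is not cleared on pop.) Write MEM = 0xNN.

MEM = 0xba

prologue: push r2 -> mem[0xe4]=0xba, sp=0xe4
body[0] sub  r2, r0, r7 -> r2=0x8b
body[1] add  r7, r4, #63 -> r7=0xd3
body[2] sub  r7, r4, #39 -> r7=0x6d
body[3] sub  r5, r1, #6 -> r5=0xdc
body[4] mov  r0, #0x72 -> r0=0x72
epilogue: pop r2=0xba, sp=0xe5
prologue pushed ['r2'] at ['0xe4']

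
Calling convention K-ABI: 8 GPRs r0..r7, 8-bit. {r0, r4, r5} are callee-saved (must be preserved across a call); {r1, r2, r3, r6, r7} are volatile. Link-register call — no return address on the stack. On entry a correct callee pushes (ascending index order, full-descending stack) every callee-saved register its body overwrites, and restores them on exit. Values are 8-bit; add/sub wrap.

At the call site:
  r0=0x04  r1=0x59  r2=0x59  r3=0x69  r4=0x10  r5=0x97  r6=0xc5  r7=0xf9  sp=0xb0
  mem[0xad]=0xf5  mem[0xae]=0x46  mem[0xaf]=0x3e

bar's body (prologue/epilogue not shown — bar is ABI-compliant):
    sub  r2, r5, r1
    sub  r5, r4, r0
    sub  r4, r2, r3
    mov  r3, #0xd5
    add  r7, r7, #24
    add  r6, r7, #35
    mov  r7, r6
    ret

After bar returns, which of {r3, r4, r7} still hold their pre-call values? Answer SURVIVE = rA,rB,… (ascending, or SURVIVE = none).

prologue: push r4 -> mem[0xaf]=0x10, sp=0xaf
prologue: push r5 -> mem[0xae]=0x97, sp=0xae
body[0] sub  r2, r5, r1 -> r2=0x3e
body[1] sub  r5, r4, r0 -> r5=0x0c
body[2] sub  r4, r2, r3 -> r4=0xd5
body[3] mov  r3, #0xd5 -> r3=0xd5
body[4] add  r7, r7, #24 -> r7=0x11
body[5] add  r6, r7, #35 -> r6=0x34
body[6] mov  r7, r6 -> r7=0x34
epilogue: pop r5=0x97, sp=0xaf
epilogue: pop r4=0x10, sp=0xb0
r3: caller-saved, written=True
r4: callee-saved, written=True
r7: caller-saved, written=True

SURVIVE = r4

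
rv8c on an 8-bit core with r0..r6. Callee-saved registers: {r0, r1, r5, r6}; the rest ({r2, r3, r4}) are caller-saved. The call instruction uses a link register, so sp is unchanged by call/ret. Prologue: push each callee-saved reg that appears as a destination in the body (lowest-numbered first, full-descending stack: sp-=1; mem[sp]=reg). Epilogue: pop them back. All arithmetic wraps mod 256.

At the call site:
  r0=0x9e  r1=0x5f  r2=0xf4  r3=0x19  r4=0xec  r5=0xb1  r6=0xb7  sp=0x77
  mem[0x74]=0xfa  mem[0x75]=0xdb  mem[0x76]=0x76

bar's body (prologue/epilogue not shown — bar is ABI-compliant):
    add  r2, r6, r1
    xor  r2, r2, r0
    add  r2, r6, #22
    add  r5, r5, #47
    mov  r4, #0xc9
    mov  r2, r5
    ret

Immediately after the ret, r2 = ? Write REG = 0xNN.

REG = 0xe0

prologue: push r5 -> mem[0x76]=0xb1, sp=0x76
body[0] add  r2, r6, r1 -> r2=0x16
body[1] xor  r2, r2, r0 -> r2=0x88
body[2] add  r2, r6, #22 -> r2=0xcd
body[3] add  r5, r5, #47 -> r5=0xe0
body[4] mov  r4, #0xc9 -> r4=0xc9
body[5] mov  r2, r5 -> r2=0xe0
epilogue: pop r5=0xb1, sp=0x77
r2 is caller-saved -> body value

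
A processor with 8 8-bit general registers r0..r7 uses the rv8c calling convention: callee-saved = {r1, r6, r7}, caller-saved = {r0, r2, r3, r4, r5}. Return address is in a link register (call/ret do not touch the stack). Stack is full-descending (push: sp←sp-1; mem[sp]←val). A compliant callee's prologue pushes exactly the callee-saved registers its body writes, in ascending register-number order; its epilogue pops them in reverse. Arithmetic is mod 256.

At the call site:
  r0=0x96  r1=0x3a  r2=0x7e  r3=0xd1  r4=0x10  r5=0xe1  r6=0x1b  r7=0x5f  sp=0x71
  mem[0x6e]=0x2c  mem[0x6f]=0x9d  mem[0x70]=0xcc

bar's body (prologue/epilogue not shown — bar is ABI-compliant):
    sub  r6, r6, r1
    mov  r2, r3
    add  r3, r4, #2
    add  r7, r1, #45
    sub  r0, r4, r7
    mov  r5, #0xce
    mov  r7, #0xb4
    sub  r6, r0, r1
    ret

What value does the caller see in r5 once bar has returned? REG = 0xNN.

REG = 0xce

prologue: push r6 -> mem[0x70]=0x1b, sp=0x70
prologue: push r7 -> mem[0x6f]=0x5f, sp=0x6f
body[0] sub  r6, r6, r1 -> r6=0xe1
body[1] mov  r2, r3 -> r2=0xd1
body[2] add  r3, r4, #2 -> r3=0x12
body[3] add  r7, r1, #45 -> r7=0x67
body[4] sub  r0, r4, r7 -> r0=0xa9
body[5] mov  r5, #0xce -> r5=0xce
body[6] mov  r7, #0xb4 -> r7=0xb4
body[7] sub  r6, r0, r1 -> r6=0x6f
epilogue: pop r7=0x5f, sp=0x70
epilogue: pop r6=0x1b, sp=0x71
r5 is caller-saved -> body value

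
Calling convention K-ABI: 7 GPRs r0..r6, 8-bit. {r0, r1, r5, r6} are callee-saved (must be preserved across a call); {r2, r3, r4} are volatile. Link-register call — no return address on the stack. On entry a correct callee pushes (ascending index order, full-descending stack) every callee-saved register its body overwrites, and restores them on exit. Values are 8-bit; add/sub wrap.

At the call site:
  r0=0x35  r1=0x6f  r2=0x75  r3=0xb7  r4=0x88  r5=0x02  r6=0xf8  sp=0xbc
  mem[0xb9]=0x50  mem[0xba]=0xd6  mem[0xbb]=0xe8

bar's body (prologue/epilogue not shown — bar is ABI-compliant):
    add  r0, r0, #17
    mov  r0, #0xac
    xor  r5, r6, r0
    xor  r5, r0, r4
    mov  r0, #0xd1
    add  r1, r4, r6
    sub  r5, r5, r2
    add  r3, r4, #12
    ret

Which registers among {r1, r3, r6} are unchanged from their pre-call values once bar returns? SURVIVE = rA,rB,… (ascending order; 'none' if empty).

SURVIVE = r1,r6

prologue: push r0 → mem[0xbb]=0x35, sp=0xbb
prologue: push r1 → mem[0xba]=0x6f, sp=0xba
prologue: push r5 → mem[0xb9]=0x02, sp=0xb9
body[0] add  r0, r0, #17 → r0=0x46
body[1] mov  r0, #0xac → r0=0xac
body[2] xor  r5, r6, r0 → r5=0x54
body[3] xor  r5, r0, r4 → r5=0x24
body[4] mov  r0, #0xd1 → r0=0xd1
body[5] add  r1, r4, r6 → r1=0x80
body[6] sub  r5, r5, r2 → r5=0xaf
body[7] add  r3, r4, #12 → r3=0x94
epilogue: pop r5=0x02, sp=0xba
epilogue: pop r1=0x6f, sp=0xbb
epilogue: pop r0=0x35, sp=0xbc
r1: callee-saved, written=True
r3: caller-saved, written=True
r6: callee-saved, written=False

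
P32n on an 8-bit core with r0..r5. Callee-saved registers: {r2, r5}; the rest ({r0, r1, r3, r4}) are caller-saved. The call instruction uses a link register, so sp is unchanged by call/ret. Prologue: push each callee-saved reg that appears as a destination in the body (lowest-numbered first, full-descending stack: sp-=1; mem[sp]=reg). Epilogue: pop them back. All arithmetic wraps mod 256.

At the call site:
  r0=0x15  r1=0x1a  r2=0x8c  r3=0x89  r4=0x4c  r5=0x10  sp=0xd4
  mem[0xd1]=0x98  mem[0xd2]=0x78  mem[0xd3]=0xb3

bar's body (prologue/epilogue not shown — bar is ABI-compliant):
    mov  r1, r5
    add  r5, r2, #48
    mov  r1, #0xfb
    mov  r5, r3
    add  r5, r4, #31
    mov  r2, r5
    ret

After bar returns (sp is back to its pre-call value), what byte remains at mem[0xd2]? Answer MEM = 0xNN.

MEM = 0x10

prologue: push r2 → mem[0xd3]=0x8c, sp=0xd3
prologue: push r5 → mem[0xd2]=0x10, sp=0xd2
body[0] mov  r1, r5 → r1=0x10
body[1] add  r5, r2, #48 → r5=0xbc
body[2] mov  r1, #0xfb → r1=0xfb
body[3] mov  r5, r3 → r5=0x89
body[4] add  r5, r4, #31 → r5=0x6b
body[5] mov  r2, r5 → r2=0x6b
epilogue: pop r5=0x10, sp=0xd3
epilogue: pop r2=0x8c, sp=0xd4
prologue pushed ['r2', 'r5'] at ['0xd3', '0xd2']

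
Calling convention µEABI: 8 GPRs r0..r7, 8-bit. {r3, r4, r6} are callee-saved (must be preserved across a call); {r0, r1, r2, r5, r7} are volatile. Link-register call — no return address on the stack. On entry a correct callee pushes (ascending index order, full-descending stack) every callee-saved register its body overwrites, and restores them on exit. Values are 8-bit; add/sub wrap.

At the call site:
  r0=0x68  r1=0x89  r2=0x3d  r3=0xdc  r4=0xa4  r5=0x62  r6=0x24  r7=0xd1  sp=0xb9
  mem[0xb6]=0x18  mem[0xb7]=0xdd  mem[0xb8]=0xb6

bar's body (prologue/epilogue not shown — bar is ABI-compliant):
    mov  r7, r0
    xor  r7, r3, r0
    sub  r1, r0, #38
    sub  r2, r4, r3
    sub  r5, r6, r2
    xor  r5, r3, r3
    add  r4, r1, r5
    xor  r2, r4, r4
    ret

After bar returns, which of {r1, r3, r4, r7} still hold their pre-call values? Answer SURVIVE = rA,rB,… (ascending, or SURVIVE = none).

prologue: push r4 -> mem[0xb8]=0xa4, sp=0xb8
body[0] mov  r7, r0 -> r7=0x68
body[1] xor  r7, r3, r0 -> r7=0xb4
body[2] sub  r1, r0, #38 -> r1=0x42
body[3] sub  r2, r4, r3 -> r2=0xc8
body[4] sub  r5, r6, r2 -> r5=0x5c
body[5] xor  r5, r3, r3 -> r5=0x00
body[6] add  r4, r1, r5 -> r4=0x42
body[7] xor  r2, r4, r4 -> r2=0x00
epilogue: pop r4=0xa4, sp=0xb9
r1: caller-saved, written=True
r3: callee-saved, written=False
r4: callee-saved, written=True
r7: caller-saved, written=True

SURVIVE = r3,r4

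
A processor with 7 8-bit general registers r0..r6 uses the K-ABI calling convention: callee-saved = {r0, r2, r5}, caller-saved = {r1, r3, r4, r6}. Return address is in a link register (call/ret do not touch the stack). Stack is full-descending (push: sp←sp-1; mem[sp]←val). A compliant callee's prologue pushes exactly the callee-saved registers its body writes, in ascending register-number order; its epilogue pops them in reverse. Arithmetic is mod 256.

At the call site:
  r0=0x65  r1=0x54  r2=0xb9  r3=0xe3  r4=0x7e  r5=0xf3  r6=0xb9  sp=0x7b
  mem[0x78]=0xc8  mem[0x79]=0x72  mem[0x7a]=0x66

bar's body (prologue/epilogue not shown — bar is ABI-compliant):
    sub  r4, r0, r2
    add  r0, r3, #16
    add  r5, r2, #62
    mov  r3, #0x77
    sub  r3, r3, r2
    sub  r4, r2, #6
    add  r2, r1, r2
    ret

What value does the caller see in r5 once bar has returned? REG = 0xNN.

prologue: push r0 → mem[0x7a]=0x65, sp=0x7a
prologue: push r2 → mem[0x79]=0xb9, sp=0x79
prologue: push r5 → mem[0x78]=0xf3, sp=0x78
body[0] sub  r4, r0, r2 → r4=0xac
body[1] add  r0, r3, #16 → r0=0xf3
body[2] add  r5, r2, #62 → r5=0xf7
body[3] mov  r3, #0x77 → r3=0x77
body[4] sub  r3, r3, r2 → r3=0xbe
body[5] sub  r4, r2, #6 → r4=0xb3
body[6] add  r2, r1, r2 → r2=0x0d
epilogue: pop r5=0xf3, sp=0x79
epilogue: pop r2=0xb9, sp=0x7a
epilogue: pop r0=0x65, sp=0x7b
r5 is callee-saved → restored

REG = 0xf3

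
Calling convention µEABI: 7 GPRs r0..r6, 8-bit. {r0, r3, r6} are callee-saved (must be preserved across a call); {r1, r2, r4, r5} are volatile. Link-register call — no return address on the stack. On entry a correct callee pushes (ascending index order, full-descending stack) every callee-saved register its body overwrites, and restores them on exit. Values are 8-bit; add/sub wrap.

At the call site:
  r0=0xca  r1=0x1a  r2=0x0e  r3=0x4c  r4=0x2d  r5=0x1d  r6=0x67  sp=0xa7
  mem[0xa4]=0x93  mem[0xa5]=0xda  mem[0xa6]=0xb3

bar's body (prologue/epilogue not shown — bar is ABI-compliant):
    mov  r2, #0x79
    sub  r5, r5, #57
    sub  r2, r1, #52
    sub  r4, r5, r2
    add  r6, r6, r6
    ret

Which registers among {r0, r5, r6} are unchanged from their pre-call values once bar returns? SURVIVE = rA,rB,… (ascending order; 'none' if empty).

SURVIVE = r0,r6

prologue: push r6 -> mem[0xa6]=0x67, sp=0xa6
body[0] mov  r2, #0x79 -> r2=0x79
body[1] sub  r5, r5, #57 -> r5=0xe4
body[2] sub  r2, r1, #52 -> r2=0xe6
body[3] sub  r4, r5, r2 -> r4=0xfe
body[4] add  r6, r6, r6 -> r6=0xce
epilogue: pop r6=0x67, sp=0xa7
r0: callee-saved, written=False
r5: caller-saved, written=True
r6: callee-saved, written=True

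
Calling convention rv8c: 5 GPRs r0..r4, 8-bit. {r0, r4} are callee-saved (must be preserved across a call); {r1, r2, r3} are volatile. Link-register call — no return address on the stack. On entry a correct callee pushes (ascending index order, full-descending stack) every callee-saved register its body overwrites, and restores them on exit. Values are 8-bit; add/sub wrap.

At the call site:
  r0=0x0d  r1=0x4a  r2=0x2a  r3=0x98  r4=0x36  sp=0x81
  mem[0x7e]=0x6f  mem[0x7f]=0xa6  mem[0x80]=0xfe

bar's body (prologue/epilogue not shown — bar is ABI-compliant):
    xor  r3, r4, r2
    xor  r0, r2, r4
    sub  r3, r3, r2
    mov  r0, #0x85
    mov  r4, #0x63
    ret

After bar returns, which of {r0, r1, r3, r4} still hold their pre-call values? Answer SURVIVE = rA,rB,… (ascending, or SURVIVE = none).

SURVIVE = r0,r1,r4

prologue: push r0 -> mem[0x80]=0x0d, sp=0x80
prologue: push r4 -> mem[0x7f]=0x36, sp=0x7f
body[0] xor  r3, r4, r2 -> r3=0x1c
body[1] xor  r0, r2, r4 -> r0=0x1c
body[2] sub  r3, r3, r2 -> r3=0xf2
body[3] mov  r0, #0x85 -> r0=0x85
body[4] mov  r4, #0x63 -> r4=0x63
epilogue: pop r4=0x36, sp=0x80
epilogue: pop r0=0x0d, sp=0x81
r0: callee-saved, written=True
r1: caller-saved, written=False
r3: caller-saved, written=True
r4: callee-saved, written=True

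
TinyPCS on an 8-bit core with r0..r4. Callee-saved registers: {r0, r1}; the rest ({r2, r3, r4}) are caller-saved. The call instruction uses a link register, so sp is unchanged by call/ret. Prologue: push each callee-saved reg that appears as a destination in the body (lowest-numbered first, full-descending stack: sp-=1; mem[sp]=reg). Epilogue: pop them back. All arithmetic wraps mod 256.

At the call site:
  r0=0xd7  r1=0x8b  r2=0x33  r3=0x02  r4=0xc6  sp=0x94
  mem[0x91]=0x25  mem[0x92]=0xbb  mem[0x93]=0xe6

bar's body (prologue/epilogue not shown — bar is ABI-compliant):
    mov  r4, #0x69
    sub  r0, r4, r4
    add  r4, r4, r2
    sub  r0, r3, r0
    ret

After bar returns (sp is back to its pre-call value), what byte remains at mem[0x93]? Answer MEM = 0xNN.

prologue: push r0 -> mem[0x93]=0xd7, sp=0x93
body[0] mov  r4, #0x69 -> r4=0x69
body[1] sub  r0, r4, r4 -> r0=0x00
body[2] add  r4, r4, r2 -> r4=0x9c
body[3] sub  r0, r3, r0 -> r0=0x02
epilogue: pop r0=0xd7, sp=0x94
prologue pushed ['r0'] at ['0x93']

MEM = 0xd7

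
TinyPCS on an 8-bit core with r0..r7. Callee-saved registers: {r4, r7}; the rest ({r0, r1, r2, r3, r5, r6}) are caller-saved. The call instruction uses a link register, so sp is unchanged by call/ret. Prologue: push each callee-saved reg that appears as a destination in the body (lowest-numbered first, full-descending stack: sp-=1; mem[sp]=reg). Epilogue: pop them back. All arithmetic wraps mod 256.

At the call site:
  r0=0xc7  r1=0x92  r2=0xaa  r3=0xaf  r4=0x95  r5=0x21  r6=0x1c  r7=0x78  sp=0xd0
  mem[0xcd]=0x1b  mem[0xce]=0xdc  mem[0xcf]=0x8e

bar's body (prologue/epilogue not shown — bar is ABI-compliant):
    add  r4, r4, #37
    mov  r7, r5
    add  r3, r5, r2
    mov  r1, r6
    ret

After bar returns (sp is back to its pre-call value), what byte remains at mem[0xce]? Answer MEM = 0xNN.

MEM = 0x78

prologue: push r4 → mem[0xcf]=0x95, sp=0xcf
prologue: push r7 → mem[0xce]=0x78, sp=0xce
body[0] add  r4, r4, #37 → r4=0xba
body[1] mov  r7, r5 → r7=0x21
body[2] add  r3, r5, r2 → r3=0xcb
body[3] mov  r1, r6 → r1=0x1c
epilogue: pop r7=0x78, sp=0xcf
epilogue: pop r4=0x95, sp=0xd0
prologue pushed ['r4', 'r7'] at ['0xcf', '0xce']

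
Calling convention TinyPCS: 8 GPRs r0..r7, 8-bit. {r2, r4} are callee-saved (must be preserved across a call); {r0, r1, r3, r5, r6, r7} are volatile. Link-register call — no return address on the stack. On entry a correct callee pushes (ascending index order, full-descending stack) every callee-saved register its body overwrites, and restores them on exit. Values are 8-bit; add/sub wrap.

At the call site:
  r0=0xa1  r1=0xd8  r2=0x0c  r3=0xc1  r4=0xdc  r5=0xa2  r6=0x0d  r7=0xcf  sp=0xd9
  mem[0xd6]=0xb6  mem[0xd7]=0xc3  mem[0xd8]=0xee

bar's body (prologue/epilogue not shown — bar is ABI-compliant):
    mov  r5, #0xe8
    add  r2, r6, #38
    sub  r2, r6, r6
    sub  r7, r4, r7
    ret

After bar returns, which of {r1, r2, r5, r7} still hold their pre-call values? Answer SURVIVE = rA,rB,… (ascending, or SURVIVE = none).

prologue: push r2 -> mem[0xd8]=0x0c, sp=0xd8
body[0] mov  r5, #0xe8 -> r5=0xe8
body[1] add  r2, r6, #38 -> r2=0x33
body[2] sub  r2, r6, r6 -> r2=0x00
body[3] sub  r7, r4, r7 -> r7=0x0d
epilogue: pop r2=0x0c, sp=0xd9
r1: caller-saved, written=False
r2: callee-saved, written=True
r5: caller-saved, written=True
r7: caller-saved, written=True

SURVIVE = r1,r2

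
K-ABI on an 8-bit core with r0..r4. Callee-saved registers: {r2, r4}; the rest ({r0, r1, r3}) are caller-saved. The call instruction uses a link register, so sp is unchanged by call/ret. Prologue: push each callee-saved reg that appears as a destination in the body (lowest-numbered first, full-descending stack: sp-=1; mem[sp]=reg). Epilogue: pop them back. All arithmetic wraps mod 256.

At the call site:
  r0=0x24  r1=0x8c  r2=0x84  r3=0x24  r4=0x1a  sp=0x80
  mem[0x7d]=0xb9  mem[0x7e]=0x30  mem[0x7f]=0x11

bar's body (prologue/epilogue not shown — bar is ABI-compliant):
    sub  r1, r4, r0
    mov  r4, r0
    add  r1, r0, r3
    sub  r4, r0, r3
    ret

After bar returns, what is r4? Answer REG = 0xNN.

prologue: push r4 → mem[0x7f]=0x1a, sp=0x7f
body[0] sub  r1, r4, r0 → r1=0xf6
body[1] mov  r4, r0 → r4=0x24
body[2] add  r1, r0, r3 → r1=0x48
body[3] sub  r4, r0, r3 → r4=0x00
epilogue: pop r4=0x1a, sp=0x80
r4 is callee-saved → restored

REG = 0x1a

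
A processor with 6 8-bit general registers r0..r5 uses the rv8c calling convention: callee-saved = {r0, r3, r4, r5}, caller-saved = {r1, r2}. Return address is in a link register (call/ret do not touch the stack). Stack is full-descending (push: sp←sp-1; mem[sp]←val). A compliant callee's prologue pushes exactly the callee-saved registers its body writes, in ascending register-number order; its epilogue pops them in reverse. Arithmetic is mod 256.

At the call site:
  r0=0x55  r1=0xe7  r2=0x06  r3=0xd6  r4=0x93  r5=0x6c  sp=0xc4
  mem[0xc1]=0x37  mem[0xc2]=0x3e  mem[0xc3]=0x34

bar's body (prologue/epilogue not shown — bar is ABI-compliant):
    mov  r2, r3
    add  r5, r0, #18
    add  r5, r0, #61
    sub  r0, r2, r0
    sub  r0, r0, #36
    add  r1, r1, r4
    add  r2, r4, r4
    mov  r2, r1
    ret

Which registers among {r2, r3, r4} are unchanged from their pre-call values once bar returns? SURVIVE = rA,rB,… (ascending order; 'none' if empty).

SURVIVE = r3,r4

prologue: push r0 -> mem[0xc3]=0x55, sp=0xc3
prologue: push r5 -> mem[0xc2]=0x6c, sp=0xc2
body[0] mov  r2, r3 -> r2=0xd6
body[1] add  r5, r0, #18 -> r5=0x67
body[2] add  r5, r0, #61 -> r5=0x92
body[3] sub  r0, r2, r0 -> r0=0x81
body[4] sub  r0, r0, #36 -> r0=0x5d
body[5] add  r1, r1, r4 -> r1=0x7a
body[6] add  r2, r4, r4 -> r2=0x26
body[7] mov  r2, r1 -> r2=0x7a
epilogue: pop r5=0x6c, sp=0xc3
epilogue: pop r0=0x55, sp=0xc4
r2: caller-saved, written=True
r3: callee-saved, written=False
r4: callee-saved, written=False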